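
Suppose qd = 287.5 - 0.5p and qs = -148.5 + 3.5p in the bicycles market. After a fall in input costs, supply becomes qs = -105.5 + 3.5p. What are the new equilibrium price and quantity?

p' = 98.25, q' = 238.375

Original equilibrium: p* = 109, q* = 233.
New equilibrium: 287.5 - 0.5p = -105.5 + 3.5p, so 393 = 4p and p' = 98.25; q' = 287.5 − 0.5(98.25) = 238.375.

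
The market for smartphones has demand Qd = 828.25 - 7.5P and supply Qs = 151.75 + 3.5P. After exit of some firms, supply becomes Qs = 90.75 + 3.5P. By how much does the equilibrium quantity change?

ΔQ = -915/22

Original equilibrium: P* = 61.5, Q* = 367.
New equilibrium: 828.25 - 7.5P = 90.75 + 3.5P, so 737.5 = 11P and P' = 1475/22; Q' = 828.25 − 7.5(1475/22) = 7159/22.
Change in quantity: 7159/22 − 367 = -915/22.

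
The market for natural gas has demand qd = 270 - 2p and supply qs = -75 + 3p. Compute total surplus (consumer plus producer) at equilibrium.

Equilibrium: 270 - 2p = -75 + 3p gives p* = 69, q* = 132.
Demand choke price: p = 135; supply starts at p = 25.
CS = ½(135 − 69)(132) = 4356; PS = ½(69 − 25)(132) = 2904.

Total surplus = 7260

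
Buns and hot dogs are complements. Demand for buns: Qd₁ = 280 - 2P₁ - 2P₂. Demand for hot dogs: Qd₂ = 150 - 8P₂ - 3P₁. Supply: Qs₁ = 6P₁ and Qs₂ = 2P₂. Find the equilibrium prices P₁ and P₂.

Market 1: 280 - 2P₁ - 2P₂ = 6P₁ → 8P₁ + 2P₂ = 280.
Market 2: 10P₂ + 3P₁ = 150.
Eliminating P₂: 10×(1) − 2×(2) gives 74P₁ = 2500, so P₁ = 1250/37.
Back-substitute into (2): P₂ = (150 − 3×1250/37) / 10 = 180/37.

P₁ = 1250/37, P₂ = 180/37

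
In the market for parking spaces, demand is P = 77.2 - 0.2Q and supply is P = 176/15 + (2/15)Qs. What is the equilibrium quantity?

Q* = 196.4

Set the two price expressions equal: 77.2 - 0.2Q = 176/15 + (2/15)Q.
982/15 = (1/3)Q, so Q* = 196.4.
P* = 77.2 − (0.2)(196.4) = 37.92.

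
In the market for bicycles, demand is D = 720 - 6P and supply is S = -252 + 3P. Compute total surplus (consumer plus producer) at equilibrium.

Equilibrium: 720 - 6P = -252 + 3P gives P* = 108, Q* = 72.
Demand choke price: P = 120; supply starts at P = 84.
CS = ½(120 − 108)(72) = 432; PS = ½(108 − 84)(72) = 864.

Total surplus = 1296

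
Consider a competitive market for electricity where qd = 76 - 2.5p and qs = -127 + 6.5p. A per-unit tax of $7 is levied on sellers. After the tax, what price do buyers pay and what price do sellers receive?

Pre-tax equilibrium: p* = 203/9, q* = 353/18.
Tax on sellers shifts supply to qs = -127 + 6.5(p − 7) = -172.5 + 6.5p.
76 - 2.5p = -172.5 + 6.5p gives buyer price pb = 497/18; sellers receive ps = 497/18 − 7 = 371/18.
New quantity: q = 76 − 2.5(497/18) = 251/36.

Buyers pay 497/18, sellers receive 371/18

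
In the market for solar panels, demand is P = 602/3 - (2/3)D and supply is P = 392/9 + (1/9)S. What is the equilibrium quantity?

Q* = 202

Set the two price expressions equal: 602/3 - (2/3)Q = 392/9 + (1/9)Q.
1414/9 = (7/9)Q, so Q* = 202.
P* = 602/3 − (2/3)(202) = 66.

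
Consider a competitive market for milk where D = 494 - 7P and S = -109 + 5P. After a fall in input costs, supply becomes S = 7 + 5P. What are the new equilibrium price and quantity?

P' = 487/12, Q' = 2519/12

Original equilibrium: P* = 50.25, Q* = 142.25.
New equilibrium: 494 - 7P = 7 + 5P, so 487 = 12P and P' = 487/12; Q' = 494 − 7(487/12) = 2519/12.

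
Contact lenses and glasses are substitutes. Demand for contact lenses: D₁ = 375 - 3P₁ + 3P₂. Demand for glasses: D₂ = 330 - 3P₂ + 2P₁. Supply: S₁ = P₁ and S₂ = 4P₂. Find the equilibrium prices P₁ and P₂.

Market 1: 375 - 3P₁ + 3P₂ = P₁ → 4P₁ - 3P₂ = 375.
Market 2: 7P₂ - 2P₁ = 330.
Eliminating P₂: 7×(1) + 3×(2) gives 22P₁ = 3615, so P₁ = 3615/22.
Back-substitute into (2): P₂ = (330 + 2×3615/22) / 7 = 1035/11.

P₁ = 3615/22, P₂ = 1035/11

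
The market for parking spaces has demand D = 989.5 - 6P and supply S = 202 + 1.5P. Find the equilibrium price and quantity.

Set D = S: 989.5 - 6P = 202 + 1.5P.
787.5 = 7.5P, so P* = 105.
Q* = 989.5 − 6(105) = 359.5.

P* = 105, Q* = 359.5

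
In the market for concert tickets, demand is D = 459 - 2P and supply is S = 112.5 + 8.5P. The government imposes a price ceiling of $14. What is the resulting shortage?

Shortage = 199.5

Equilibrium price would be P* = 33, so the ceiling at 14 binds.
At P = 14: D = 459 − 2(14) = 431, S = 112.5 + 8.5(14) = 231.5.
Shortage = 431 − 231.5 = 199.5.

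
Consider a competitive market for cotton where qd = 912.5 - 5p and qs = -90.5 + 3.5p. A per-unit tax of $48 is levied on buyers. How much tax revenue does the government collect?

Pre-tax equilibrium: p* = 118, q* = 322.5.
Tax on buyers shifts demand to qd = 912.5 − 5(p + 48) = 672.5 - 5p.
672.5 - 5p = -90.5 + 3.5p gives seller price ps = 1526/17; buyers pay pb = 1526/17 + 48 = 2342/17.
New quantity: q = 912.5 − 5(2342/17) = 7605/34.
Revenue = 48 × 7605/34 = 182520/17.

Tax revenue = 182520/17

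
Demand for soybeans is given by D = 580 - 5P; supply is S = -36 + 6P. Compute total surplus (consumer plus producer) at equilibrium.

Equilibrium: 580 - 5P = -36 + 6P gives P* = 56, Q* = 300.
Demand choke price: P = 116; supply starts at P = 6.
CS = ½(116 − 56)(300) = 9000; PS = ½(56 − 6)(300) = 7500.

Total surplus = 16500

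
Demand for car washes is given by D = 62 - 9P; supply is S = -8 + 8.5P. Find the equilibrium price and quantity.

Set D = S: 62 - 9P = -8 + 8.5P.
70 = 17.5P, so P* = 4.
Q* = 62 − 9(4) = 26.

P* = 4, Q* = 26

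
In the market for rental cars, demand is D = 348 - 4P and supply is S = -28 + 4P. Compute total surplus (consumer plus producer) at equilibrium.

Total surplus = 6400

Equilibrium: 348 - 4P = -28 + 4P gives P* = 47, Q* = 160.
Demand choke price: P = 87; supply starts at P = 7.
CS = ½(87 − 47)(160) = 3200; PS = ½(47 − 7)(160) = 3200.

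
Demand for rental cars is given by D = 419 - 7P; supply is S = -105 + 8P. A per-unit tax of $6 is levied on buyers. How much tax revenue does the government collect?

Tax revenue = 912.4

Pre-tax equilibrium: P* = 524/15, Q* = 2617/15.
Tax on buyers shifts demand to D = 419 − 7(P + 6) = 377 - 7P.
377 - 7P = -105 + 8P gives seller price Ps = 482/15; buyers pay Pb = 482/15 + 6 = 572/15.
New quantity: Q = 419 − 7(572/15) = 2281/15.
Revenue = 6 × 2281/15 = 912.4.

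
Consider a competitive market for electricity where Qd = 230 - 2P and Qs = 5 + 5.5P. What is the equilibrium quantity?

Q* = 170

Set Qd = Qs: 230 - 2P = 5 + 5.5P.
225 = 7.5P, so P* = 30.
Q* = 230 − 2(30) = 170.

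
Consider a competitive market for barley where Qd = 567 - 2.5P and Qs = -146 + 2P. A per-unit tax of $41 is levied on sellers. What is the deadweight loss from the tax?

Pre-tax equilibrium: P* = 1426/9, Q* = 1538/9.
Tax on sellers shifts supply to Qs = -146 + 2(P − 41) = -228 + 2P.
567 - 2.5P = -228 + 2P gives buyer price Pb = 530/3; sellers receive Ps = 530/3 − 41 = 407/3.
New quantity: Q = 567 − 2.5(530/3) = 376/3.
DWL = ½ × 41 × (1538/9 − 376/3) = 8405/9.

Deadweight loss = 8405/9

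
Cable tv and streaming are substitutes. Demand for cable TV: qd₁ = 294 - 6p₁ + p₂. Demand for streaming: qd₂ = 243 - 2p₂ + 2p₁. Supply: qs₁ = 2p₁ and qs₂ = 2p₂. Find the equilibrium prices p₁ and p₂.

Market 1: 294 - 6p₁ + p₂ = 2p₁ → 8p₁ - p₂ = 294.
Market 2: 4p₂ - 2p₁ = 243.
Eliminating p₂: 4×(1) + 1×(2) gives 30p₁ = 1419, so p₁ = 47.3.
Back-substitute into (2): p₂ = (243 + 2×47.3) / 4 = 84.4.

p₁ = 47.3, p₂ = 84.4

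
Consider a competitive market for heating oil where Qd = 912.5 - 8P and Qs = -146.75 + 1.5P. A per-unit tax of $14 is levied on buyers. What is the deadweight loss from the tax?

Pre-tax equilibrium: P* = 111.5, Q* = 20.5.
Tax on buyers shifts demand to Qd = 912.5 − 8(P + 14) = 800.5 - 8P.
800.5 - 8P = -146.75 + 1.5P gives seller price Ps = 3789/38; buyers pay Pb = 3789/38 + 14 = 4321/38.
New quantity: Q = 912.5 − 8(4321/38) = 107/38.
DWL = ½ × 14 × (20.5 − 107/38) = 2352/19.

Deadweight loss = 2352/19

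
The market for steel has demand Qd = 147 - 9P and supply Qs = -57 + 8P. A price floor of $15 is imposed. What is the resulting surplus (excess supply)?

Equilibrium price would be P* = 12, so the floor at 15 binds.
At P = 15: Qd = 12, Qs = 63.
Surplus = 63 − 12 = 51.

Surplus = 51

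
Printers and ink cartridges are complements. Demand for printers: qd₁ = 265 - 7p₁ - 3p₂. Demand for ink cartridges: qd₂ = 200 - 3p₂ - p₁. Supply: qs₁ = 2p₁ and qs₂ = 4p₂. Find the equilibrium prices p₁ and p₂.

Market 1: 265 - 7p₁ - 3p₂ = 2p₁ → 9p₁ + 3p₂ = 265.
Market 2: 7p₂ + p₁ = 200.
Eliminating p₂: 7×(1) − 3×(2) gives 60p₁ = 1255, so p₁ = 251/12.
Back-substitute into (2): p₂ = (200 − 1×251/12) / 7 = 307/12.

p₁ = 251/12, p₂ = 307/12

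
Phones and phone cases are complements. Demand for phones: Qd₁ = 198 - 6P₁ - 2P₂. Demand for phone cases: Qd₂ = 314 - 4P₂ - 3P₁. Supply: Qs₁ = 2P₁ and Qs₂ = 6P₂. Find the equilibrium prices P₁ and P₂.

Market 1: 198 - 6P₁ - 2P₂ = 2P₁ → 8P₁ + 2P₂ = 198.
Market 2: 10P₂ + 3P₁ = 314.
Eliminating P₂: 10×(1) − 2×(2) gives 74P₁ = 1352, so P₁ = 676/37.
Back-substitute into (2): P₂ = (314 − 3×676/37) / 10 = 959/37.

P₁ = 676/37, P₂ = 959/37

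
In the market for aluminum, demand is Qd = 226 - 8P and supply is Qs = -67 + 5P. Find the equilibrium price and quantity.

P* = 293/13, Q* = 594/13

Set Qd = Qs: 226 - 8P = -67 + 5P.
293 = 13P, so P* = 293/13.
Q* = 226 − 8(293/13) = 594/13.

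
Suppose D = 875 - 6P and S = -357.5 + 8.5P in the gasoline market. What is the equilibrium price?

P* = 85

Set D = S: 875 - 6P = -357.5 + 8.5P.
1232.5 = 14.5P, so P* = 85.
Q* = 875 − 6(85) = 365.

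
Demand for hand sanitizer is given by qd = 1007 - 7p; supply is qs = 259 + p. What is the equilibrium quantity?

Set qd = qs: 1007 - 7p = 259 + p.
748 = 8p, so p* = 93.5.
q* = 1007 − 7(93.5) = 352.5.

q* = 352.5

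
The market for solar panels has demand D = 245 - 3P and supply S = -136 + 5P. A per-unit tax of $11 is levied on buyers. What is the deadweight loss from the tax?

Deadweight loss = 113.4375

Pre-tax equilibrium: P* = 47.625, Q* = 102.125.
Tax on buyers shifts demand to D = 245 − 3(P + 11) = 212 - 3P.
212 - 3P = -136 + 5P gives seller price Ps = 43.5; buyers pay Pb = 43.5 + 11 = 54.5.
New quantity: Q = 245 − 3(54.5) = 81.5.
DWL = ½ × 11 × (102.125 − 81.5) = 113.4375.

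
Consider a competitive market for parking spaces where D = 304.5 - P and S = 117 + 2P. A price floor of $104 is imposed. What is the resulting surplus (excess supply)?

Surplus = 124.5

Equilibrium price would be P* = 62.5, so the floor at 104 binds.
At P = 104: D = 200.5, S = 325.
Surplus = 325 − 200.5 = 124.5.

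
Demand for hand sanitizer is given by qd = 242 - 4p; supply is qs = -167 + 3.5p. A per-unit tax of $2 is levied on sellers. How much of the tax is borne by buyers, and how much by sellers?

Buyers bear 14/15, sellers bear 16/15

Pre-tax equilibrium: p* = 818/15, q* = 358/15.
Tax on sellers shifts supply to qs = -167 + 3.5(p − 2) = -174 + 3.5p.
242 - 4p = -174 + 3.5p gives buyer price pb = 832/15; sellers receive ps = 832/15 − 2 = 802/15.
New quantity: q = 242 − 4(832/15) = 302/15.
Buyer burden = 832/15 − 818/15 = 14/15; seller burden = 818/15 − 802/15 = 16/15.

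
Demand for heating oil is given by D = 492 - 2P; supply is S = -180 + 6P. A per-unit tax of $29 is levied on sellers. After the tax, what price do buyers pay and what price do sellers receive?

Buyers pay $105.75, sellers receive $76.75

Pre-tax equilibrium: P* = 84, Q* = 324.
Tax on sellers shifts supply to S = -180 + 6(P − 29) = -354 + 6P.
492 - 2P = -354 + 6P gives buyer price Pb = 105.75; sellers receive Ps = 105.75 − 29 = 76.75.
New quantity: Q = 492 − 2(105.75) = 280.5.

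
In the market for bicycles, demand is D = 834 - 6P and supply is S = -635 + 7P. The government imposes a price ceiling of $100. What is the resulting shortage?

Equilibrium price would be P* = 113, so the ceiling at 100 binds.
At P = 100: D = 834 − 6(100) = 234, S = -635 + 7(100) = 65.
Shortage = 234 − 65 = 169.

Shortage = 169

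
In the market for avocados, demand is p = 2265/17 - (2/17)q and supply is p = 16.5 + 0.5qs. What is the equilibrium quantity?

q* = 189

Set the two price expressions equal: 2265/17 - (2/17)q = 16.5 + 0.5q.
3969/34 = (21/34)q, so q* = 189.
p* = 2265/17 − (2/17)(189) = 111.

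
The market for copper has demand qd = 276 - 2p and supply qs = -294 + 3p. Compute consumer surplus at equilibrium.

Consumer surplus = 576

Equilibrium: 276 - 2p = -294 + 3p gives p* = 114, q* = 48.
Demand choke price (qd = 0): p = 138.
CS = ½(138 − 114)(48) = 576.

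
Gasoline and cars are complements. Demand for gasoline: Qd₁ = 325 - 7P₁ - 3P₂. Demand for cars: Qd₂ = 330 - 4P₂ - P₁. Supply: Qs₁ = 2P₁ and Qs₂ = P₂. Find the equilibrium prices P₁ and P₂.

Market 1: 325 - 7P₁ - 3P₂ = 2P₁ → 9P₁ + 3P₂ = 325.
Market 2: 5P₂ + P₁ = 330.
Eliminating P₂: 5×(1) − 3×(2) gives 42P₁ = 635, so P₁ = 635/42.
Back-substitute into (2): P₂ = (330 − 1×635/42) / 5 = 2645/42.

P₁ = 635/42, P₂ = 2645/42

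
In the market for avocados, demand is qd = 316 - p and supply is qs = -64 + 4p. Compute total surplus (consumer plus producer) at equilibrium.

Equilibrium: 316 - p = -64 + 4p gives p* = 76, q* = 240.
Demand choke price: p = 316; supply starts at p = 16.
CS = ½(316 − 76)(240) = 28800; PS = ½(76 − 16)(240) = 7200.

Total surplus = 36000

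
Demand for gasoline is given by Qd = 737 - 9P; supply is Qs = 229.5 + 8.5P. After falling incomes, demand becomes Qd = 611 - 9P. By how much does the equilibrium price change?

Original equilibrium: P* = 29, Q* = 476.
New equilibrium: 611 - 9P = 229.5 + 8.5P, so 381.5 = 17.5P and P' = 21.8; Q' = 611 − 9(21.8) = 414.8.
Change in price: 21.8 − 29 = -7.2.

ΔP = -7.2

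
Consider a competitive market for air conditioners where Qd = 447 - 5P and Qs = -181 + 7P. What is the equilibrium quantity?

Set Qd = Qs: 447 - 5P = -181 + 7P.
628 = 12P, so P* = 157/3.
Q* = 447 − 5(157/3) = 556/3.

Q* = 556/3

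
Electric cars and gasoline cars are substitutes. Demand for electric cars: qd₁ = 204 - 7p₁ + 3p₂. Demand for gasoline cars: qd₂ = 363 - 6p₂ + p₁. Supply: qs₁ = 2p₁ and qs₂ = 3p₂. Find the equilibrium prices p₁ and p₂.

p₁ = 37.5, p₂ = 44.5

Market 1: 204 - 7p₁ + 3p₂ = 2p₁ → 9p₁ - 3p₂ = 204.
Market 2: 9p₂ - p₁ = 363.
Eliminating p₂: 9×(1) + 3×(2) gives 78p₁ = 2925, so p₁ = 37.5.
Back-substitute into (2): p₂ = (363 + 1×37.5) / 9 = 44.5.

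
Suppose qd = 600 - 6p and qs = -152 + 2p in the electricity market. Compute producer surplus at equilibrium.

Producer surplus = 324

Equilibrium: 600 - 6p = -152 + 2p gives p* = 94, q* = 36.
Supply starts at p = 76 (where qs = 0).
PS = ½(94 − 76)(36) = 324.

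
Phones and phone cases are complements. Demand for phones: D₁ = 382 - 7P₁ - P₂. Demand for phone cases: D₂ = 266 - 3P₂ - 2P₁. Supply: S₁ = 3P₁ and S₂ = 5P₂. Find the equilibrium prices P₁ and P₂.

P₁ = 465/13, P₂ = 316/13

Market 1: 382 - 7P₁ - P₂ = 3P₁ → 10P₁ + P₂ = 382.
Market 2: 8P₂ + 2P₁ = 266.
Eliminating P₂: 8×(1) − 1×(2) gives 78P₁ = 2790, so P₁ = 465/13.
Back-substitute into (2): P₂ = (266 − 2×465/13) / 8 = 316/13.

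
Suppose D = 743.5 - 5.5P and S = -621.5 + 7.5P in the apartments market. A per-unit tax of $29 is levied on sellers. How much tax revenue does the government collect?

Pre-tax equilibrium: P* = 105, Q* = 166.
Tax on sellers shifts supply to S = -621.5 + 7.5(P − 29) = -839 + 7.5P.
743.5 - 5.5P = -839 + 7.5P gives buyer price Pb = 3165/26; sellers receive Ps = 3165/26 − 29 = 2411/26.
New quantity: Q = 743.5 − 5.5(3165/26) = 3847/52.
Revenue = 29 × 3847/52 = 111563/52.

Tax revenue = 111563/52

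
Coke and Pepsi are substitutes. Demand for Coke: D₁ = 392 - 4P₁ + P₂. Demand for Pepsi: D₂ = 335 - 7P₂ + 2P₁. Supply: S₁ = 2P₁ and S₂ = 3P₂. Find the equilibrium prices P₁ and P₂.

Market 1: 392 - 4P₁ + P₂ = 2P₁ → 6P₁ - P₂ = 392.
Market 2: 10P₂ - 2P₁ = 335.
Eliminating P₂: 10×(1) + 1×(2) gives 58P₁ = 4255, so P₁ = 4255/58.
Back-substitute into (2): P₂ = (335 + 2×4255/58) / 10 = 1397/29.

P₁ = 4255/58, P₂ = 1397/29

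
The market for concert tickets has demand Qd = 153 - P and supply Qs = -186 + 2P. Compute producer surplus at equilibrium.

Producer surplus = 400

Equilibrium: 153 - P = -186 + 2P gives P* = 113, Q* = 40.
Supply starts at P = 93 (where Qs = 0).
PS = ½(113 − 93)(40) = 400.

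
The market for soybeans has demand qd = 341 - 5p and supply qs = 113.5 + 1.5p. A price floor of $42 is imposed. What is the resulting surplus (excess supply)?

Surplus = 45.5

Equilibrium price would be p* = 35, so the floor at 42 binds.
At p = 42: qd = 131, qs = 176.5.
Surplus = 176.5 − 131 = 45.5.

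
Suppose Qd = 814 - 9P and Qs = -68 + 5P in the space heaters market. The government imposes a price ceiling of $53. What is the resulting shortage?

Equilibrium price would be P* = 63, so the ceiling at 53 binds.
At P = 53: Qd = 814 − 9(53) = 337, Qs = -68 + 5(53) = 197.
Shortage = 337 − 197 = 140.

Shortage = 140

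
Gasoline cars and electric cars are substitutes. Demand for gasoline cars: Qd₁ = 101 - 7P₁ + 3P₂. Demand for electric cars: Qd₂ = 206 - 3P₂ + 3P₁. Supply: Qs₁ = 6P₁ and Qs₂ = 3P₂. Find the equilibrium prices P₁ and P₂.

Market 1: 101 - 7P₁ + 3P₂ = 6P₁ → 13P₁ - 3P₂ = 101.
Market 2: 6P₂ - 3P₁ = 206.
Eliminating P₂: 6×(1) + 3×(2) gives 69P₁ = 1224, so P₁ = 408/23.
Back-substitute into (2): P₂ = (206 + 3×408/23) / 6 = 2981/69.

P₁ = 408/23, P₂ = 2981/69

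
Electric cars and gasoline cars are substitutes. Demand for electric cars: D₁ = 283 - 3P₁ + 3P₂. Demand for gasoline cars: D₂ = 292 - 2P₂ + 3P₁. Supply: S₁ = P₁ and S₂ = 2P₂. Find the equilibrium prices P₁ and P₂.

P₁ = 2008/7, P₂ = 2017/7

Market 1: 283 - 3P₁ + 3P₂ = P₁ → 4P₁ - 3P₂ = 283.
Market 2: 4P₂ - 3P₁ = 292.
Eliminating P₂: 4×(1) + 3×(2) gives 7P₁ = 2008, so P₁ = 2008/7.
Back-substitute into (2): P₂ = (292 + 3×2008/7) / 4 = 2017/7.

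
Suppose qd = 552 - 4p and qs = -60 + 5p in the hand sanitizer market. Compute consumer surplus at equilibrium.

Equilibrium: 552 - 4p = -60 + 5p gives p* = 68, q* = 280.
Demand choke price (qd = 0): p = 138.
CS = ½(138 − 68)(280) = 9800.

Consumer surplus = 9800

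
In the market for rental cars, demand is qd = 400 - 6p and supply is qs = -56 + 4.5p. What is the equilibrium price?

p* = 304/7

Set qd = qs: 400 - 6p = -56 + 4.5p.
456 = 10.5p, so p* = 304/7.
q* = 400 − 6(304/7) = 976/7.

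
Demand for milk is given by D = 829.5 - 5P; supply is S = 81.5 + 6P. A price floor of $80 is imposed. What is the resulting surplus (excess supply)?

Surplus = 132

Equilibrium price would be P* = 68, so the floor at 80 binds.
At P = 80: D = 429.5, S = 561.5.
Surplus = 561.5 − 429.5 = 132.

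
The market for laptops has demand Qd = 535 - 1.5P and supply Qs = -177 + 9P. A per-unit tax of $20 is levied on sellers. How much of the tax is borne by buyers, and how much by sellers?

Pre-tax equilibrium: P* = 1424/21, Q* = 3033/7.
Tax on sellers shifts supply to Qs = -177 + 9(P − 20) = -357 + 9P.
535 - 1.5P = -357 + 9P gives buyer price Pb = 1784/21; sellers receive Ps = 1784/21 − 20 = 1364/21.
New quantity: Q = 535 − 1.5(1784/21) = 2853/7.
Buyer burden = 1784/21 − 1424/21 = 120/7; seller burden = 1424/21 − 1364/21 = 20/7.

Buyers bear 120/7, sellers bear 20/7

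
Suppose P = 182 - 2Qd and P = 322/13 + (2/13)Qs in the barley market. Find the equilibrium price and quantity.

Set the two price expressions equal: 182 - 2Q = 322/13 + (2/13)Q.
2044/13 = (28/13)Q, so Q* = 73.
P* = 182 − (2)(73) = 36.

P* = 36, Q* = 73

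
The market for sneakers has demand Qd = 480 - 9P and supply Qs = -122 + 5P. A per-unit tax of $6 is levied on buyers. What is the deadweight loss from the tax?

Pre-tax equilibrium: P* = 43, Q* = 93.
Tax on buyers shifts demand to Qd = 480 − 9(P + 6) = 426 - 9P.
426 - 9P = -122 + 5P gives seller price Ps = 274/7; buyers pay Pb = 274/7 + 6 = 316/7.
New quantity: Q = 480 − 9(316/7) = 516/7.
DWL = ½ × 6 × (93 − 516/7) = 405/7.

Deadweight loss = 405/7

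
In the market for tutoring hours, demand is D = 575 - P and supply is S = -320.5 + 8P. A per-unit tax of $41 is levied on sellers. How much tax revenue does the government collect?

Tax revenue = 324023/18

Pre-tax equilibrium: P* = 99.5, Q* = 475.5.
Tax on sellers shifts supply to S = -320.5 + 8(P − 41) = -648.5 + 8P.
575 - P = -648.5 + 8P gives buyer price Pb = 2447/18; sellers receive Ps = 2447/18 − 41 = 1709/18.
New quantity: Q = 575 − 1(2447/18) = 7903/18.
Revenue = 41 × 7903/18 = 324023/18.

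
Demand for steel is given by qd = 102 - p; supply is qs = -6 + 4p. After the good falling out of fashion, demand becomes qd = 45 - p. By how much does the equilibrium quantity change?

Original equilibrium: p* = 21.6, q* = 80.4.
New equilibrium: 45 - p = -6 + 4p, so 51 = 5p and p' = 10.2; q' = 45 − 1(10.2) = 34.8.
Change in quantity: 34.8 − 80.4 = -45.6.

Δq = -45.6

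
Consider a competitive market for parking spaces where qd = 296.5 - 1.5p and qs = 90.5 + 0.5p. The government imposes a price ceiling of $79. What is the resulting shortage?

Equilibrium price would be p* = 103, so the ceiling at 79 binds.
At p = 79: qd = 296.5 − 1.5(79) = 178, qs = 90.5 + 0.5(79) = 130.
Shortage = 178 − 130 = 48.

Shortage = 48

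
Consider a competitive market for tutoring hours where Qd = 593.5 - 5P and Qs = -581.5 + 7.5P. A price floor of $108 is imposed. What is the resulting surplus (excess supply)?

Surplus = 175

Equilibrium price would be P* = 94, so the floor at 108 binds.
At P = 108: Qd = 53.5, Qs = 228.5.
Surplus = 228.5 − 53.5 = 175.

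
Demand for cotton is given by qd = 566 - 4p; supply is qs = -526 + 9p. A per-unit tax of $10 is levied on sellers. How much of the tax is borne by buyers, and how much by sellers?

Buyers bear 90/13, sellers bear 40/13

Pre-tax equilibrium: p* = 84, q* = 230.
Tax on sellers shifts supply to qs = -526 + 9(p − 10) = -616 + 9p.
566 - 4p = -616 + 9p gives buyer price pb = 1182/13; sellers receive ps = 1182/13 − 10 = 1052/13.
New quantity: q = 566 − 4(1182/13) = 2630/13.
Buyer burden = 1182/13 − 84 = 90/13; seller burden = 84 − 1052/13 = 40/13.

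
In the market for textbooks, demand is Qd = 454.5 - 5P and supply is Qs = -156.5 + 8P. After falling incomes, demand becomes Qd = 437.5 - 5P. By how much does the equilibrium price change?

ΔP = -17/13

Original equilibrium: P* = 47, Q* = 219.5.
New equilibrium: 437.5 - 5P = -156.5 + 8P, so 594 = 13P and P' = 594/13; Q' = 437.5 − 5(594/13) = 5435/26.
Change in price: 594/13 − 47 = -17/13.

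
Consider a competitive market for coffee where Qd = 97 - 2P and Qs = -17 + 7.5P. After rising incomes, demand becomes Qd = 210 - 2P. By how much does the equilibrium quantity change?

ΔQ = 1695/19

Original equilibrium: P* = 12, Q* = 73.
New equilibrium: 210 - 2P = -17 + 7.5P, so 227 = 9.5P and P' = 454/19; Q' = 210 − 2(454/19) = 3082/19.
Change in quantity: 3082/19 − 73 = 1695/19.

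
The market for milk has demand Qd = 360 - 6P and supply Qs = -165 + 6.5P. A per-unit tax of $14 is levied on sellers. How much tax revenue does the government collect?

Pre-tax equilibrium: P* = 42, Q* = 108.
Tax on sellers shifts supply to Qs = -165 + 6.5(P − 14) = -256 + 6.5P.
360 - 6P = -256 + 6.5P gives buyer price Pb = 49.28; sellers receive Ps = 49.28 − 14 = 35.28.
New quantity: Q = 360 − 6(49.28) = 64.32.
Revenue = 14 × 64.32 = 900.48.

Tax revenue = 900.48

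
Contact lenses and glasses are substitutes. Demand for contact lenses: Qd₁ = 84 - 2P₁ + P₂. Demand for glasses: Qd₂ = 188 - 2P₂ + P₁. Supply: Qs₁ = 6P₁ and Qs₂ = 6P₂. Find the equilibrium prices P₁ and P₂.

P₁ = 860/63, P₂ = 1588/63

Market 1: 84 - 2P₁ + P₂ = 6P₁ → 8P₁ - P₂ = 84.
Market 2: 8P₂ - P₁ = 188.
Eliminating P₂: 8×(1) + 1×(2) gives 63P₁ = 860, so P₁ = 860/63.
Back-substitute into (2): P₂ = (188 + 1×860/63) / 8 = 1588/63.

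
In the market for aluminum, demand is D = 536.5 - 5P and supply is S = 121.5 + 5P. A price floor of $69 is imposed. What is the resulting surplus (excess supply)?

Surplus = 275

Equilibrium price would be P* = 41.5, so the floor at 69 binds.
At P = 69: D = 191.5, S = 466.5.
Surplus = 466.5 − 191.5 = 275.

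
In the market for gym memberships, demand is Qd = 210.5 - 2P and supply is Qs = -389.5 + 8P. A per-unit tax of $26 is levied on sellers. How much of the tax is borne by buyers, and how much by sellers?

Buyers bear $20.8, sellers bear $5.2

Pre-tax equilibrium: P* = 60, Q* = 90.5.
Tax on sellers shifts supply to Qs = -389.5 + 8(P − 26) = -597.5 + 8P.
210.5 - 2P = -597.5 + 8P gives buyer price Pb = 80.8; sellers receive Ps = 80.8 − 26 = 54.8.
New quantity: Q = 210.5 − 2(80.8) = 48.9.
Buyer burden = 80.8 − 60 = 20.8; seller burden = 60 − 54.8 = 5.2.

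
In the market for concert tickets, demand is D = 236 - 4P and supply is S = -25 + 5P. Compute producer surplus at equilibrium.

Equilibrium: 236 - 4P = -25 + 5P gives P* = 29, Q* = 120.
Supply starts at P = 5 (where S = 0).
PS = ½(29 − 5)(120) = 1440.

Producer surplus = 1440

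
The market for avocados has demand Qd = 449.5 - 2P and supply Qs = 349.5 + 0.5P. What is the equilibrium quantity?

Q* = 369.5

Set Qd = Qs: 449.5 - 2P = 349.5 + 0.5P.
100 = 2.5P, so P* = 40.
Q* = 449.5 − 2(40) = 369.5.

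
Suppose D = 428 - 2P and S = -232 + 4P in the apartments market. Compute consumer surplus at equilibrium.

Equilibrium: 428 - 2P = -232 + 4P gives P* = 110, Q* = 208.
Demand choke price (D = 0): P = 214.
CS = ½(214 − 110)(208) = 10816.

Consumer surplus = 10816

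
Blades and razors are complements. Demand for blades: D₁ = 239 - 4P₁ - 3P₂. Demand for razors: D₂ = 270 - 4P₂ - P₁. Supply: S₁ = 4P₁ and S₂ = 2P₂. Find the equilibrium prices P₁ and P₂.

P₁ = 208/15, P₂ = 1921/45

Market 1: 239 - 4P₁ - 3P₂ = 4P₁ → 8P₁ + 3P₂ = 239.
Market 2: 6P₂ + P₁ = 270.
Eliminating P₂: 6×(1) − 3×(2) gives 45P₁ = 624, so P₁ = 208/15.
Back-substitute into (2): P₂ = (270 − 1×208/15) / 6 = 1921/45.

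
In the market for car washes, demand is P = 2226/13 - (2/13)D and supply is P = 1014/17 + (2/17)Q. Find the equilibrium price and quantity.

P* = 108, Q* = 411

Set the two price expressions equal: 2226/13 - (2/13)Q = 1014/17 + (2/17)Q.
24660/221 = (60/221)Q, so Q* = 411.
P* = 2226/13 − (2/13)(411) = 108.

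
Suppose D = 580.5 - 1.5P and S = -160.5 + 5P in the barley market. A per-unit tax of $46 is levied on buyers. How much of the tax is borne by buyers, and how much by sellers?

Buyers bear 460/13, sellers bear 138/13

Pre-tax equilibrium: P* = 114, Q* = 409.5.
Tax on buyers shifts demand to D = 580.5 − 1.5(P + 46) = 511.5 - 1.5P.
511.5 - 1.5P = -160.5 + 5P gives seller price Ps = 1344/13; buyers pay Pb = 1344/13 + 46 = 1942/13.
New quantity: Q = 580.5 − 1.5(1942/13) = 9267/26.
Buyer burden = 1942/13 − 114 = 460/13; seller burden = 114 − 1344/13 = 138/13.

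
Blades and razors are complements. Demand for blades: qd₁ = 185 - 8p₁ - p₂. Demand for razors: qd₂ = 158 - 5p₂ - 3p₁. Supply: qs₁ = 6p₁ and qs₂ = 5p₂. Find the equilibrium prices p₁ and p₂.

p₁ = 1692/137, p₂ = 1657/137

Market 1: 185 - 8p₁ - p₂ = 6p₁ → 14p₁ + p₂ = 185.
Market 2: 10p₂ + 3p₁ = 158.
Eliminating p₂: 10×(1) − 1×(2) gives 137p₁ = 1692, so p₁ = 1692/137.
Back-substitute into (2): p₂ = (158 − 3×1692/137) / 10 = 1657/137.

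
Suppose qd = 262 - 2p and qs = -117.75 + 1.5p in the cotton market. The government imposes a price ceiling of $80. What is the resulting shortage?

Shortage = 99.75

Equilibrium price would be p* = 108.5, so the ceiling at 80 binds.
At p = 80: qd = 262 − 2(80) = 102, qs = -117.75 + 1.5(80) = 2.25.
Shortage = 102 − 2.25 = 99.75.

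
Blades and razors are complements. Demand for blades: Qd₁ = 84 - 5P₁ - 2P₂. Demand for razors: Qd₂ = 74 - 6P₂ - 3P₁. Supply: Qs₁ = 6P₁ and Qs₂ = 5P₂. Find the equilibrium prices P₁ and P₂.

Market 1: 84 - 5P₁ - 2P₂ = 6P₁ → 11P₁ + 2P₂ = 84.
Market 2: 11P₂ + 3P₁ = 74.
Eliminating P₂: 11×(1) − 2×(2) gives 115P₁ = 776, so P₁ = 776/115.
Back-substitute into (2): P₂ = (74 − 3×776/115) / 11 = 562/115.

P₁ = 776/115, P₂ = 562/115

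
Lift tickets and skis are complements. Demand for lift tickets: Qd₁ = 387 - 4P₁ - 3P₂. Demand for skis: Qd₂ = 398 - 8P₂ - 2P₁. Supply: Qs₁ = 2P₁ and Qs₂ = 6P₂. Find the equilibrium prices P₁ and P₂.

P₁ = 704/13, P₂ = 269/13

Market 1: 387 - 4P₁ - 3P₂ = 2P₁ → 6P₁ + 3P₂ = 387.
Market 2: 14P₂ + 2P₁ = 398.
Eliminating P₂: 14×(1) − 3×(2) gives 78P₁ = 4224, so P₁ = 704/13.
Back-substitute into (2): P₂ = (398 − 2×704/13) / 14 = 269/13.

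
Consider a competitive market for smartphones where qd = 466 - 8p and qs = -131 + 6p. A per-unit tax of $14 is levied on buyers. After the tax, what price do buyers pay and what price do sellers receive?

Buyers pay 681/14, sellers receive 485/14

Pre-tax equilibrium: p* = 597/14, q* = 874/7.
Tax on buyers shifts demand to qd = 466 − 8(p + 14) = 354 - 8p.
354 - 8p = -131 + 6p gives seller price ps = 485/14; buyers pay pb = 485/14 + 14 = 681/14.
New quantity: q = 466 − 8(681/14) = 538/7.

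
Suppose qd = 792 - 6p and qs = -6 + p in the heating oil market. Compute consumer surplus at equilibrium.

Equilibrium: 792 - 6p = -6 + p gives p* = 114, q* = 108.
Demand choke price (qd = 0): p = 132.
CS = ½(132 − 114)(108) = 972.

Consumer surplus = 972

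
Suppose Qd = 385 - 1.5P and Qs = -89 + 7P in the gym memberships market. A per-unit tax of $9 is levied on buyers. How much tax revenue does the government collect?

Tax revenue = 44406/17

Pre-tax equilibrium: P* = 948/17, Q* = 5123/17.
Tax on buyers shifts demand to Qd = 385 − 1.5(P + 9) = 371.5 - 1.5P.
371.5 - 1.5P = -89 + 7P gives seller price Ps = 921/17; buyers pay Pb = 921/17 + 9 = 1074/17.
New quantity: Q = 385 − 1.5(1074/17) = 4934/17.
Revenue = 9 × 4934/17 = 44406/17.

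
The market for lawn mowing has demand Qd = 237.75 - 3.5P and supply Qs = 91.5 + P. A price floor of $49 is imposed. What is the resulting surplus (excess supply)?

Equilibrium price would be P* = 32.5, so the floor at 49 binds.
At P = 49: Qd = 66.25, Qs = 140.5.
Surplus = 140.5 − 66.25 = 74.25.

Surplus = 74.25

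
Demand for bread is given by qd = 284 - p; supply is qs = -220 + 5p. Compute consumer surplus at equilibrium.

Consumer surplus = 20000

Equilibrium: 284 - p = -220 + 5p gives p* = 84, q* = 200.
Demand choke price (qd = 0): p = 284.
CS = ½(284 − 84)(200) = 20000.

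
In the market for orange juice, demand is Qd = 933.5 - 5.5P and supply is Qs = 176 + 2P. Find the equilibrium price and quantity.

P* = 101, Q* = 378

Set Qd = Qs: 933.5 - 5.5P = 176 + 2P.
757.5 = 7.5P, so P* = 101.
Q* = 933.5 − 5.5(101) = 378.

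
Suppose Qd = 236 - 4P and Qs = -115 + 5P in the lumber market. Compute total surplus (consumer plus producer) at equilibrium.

Total surplus = 1440

Equilibrium: 236 - 4P = -115 + 5P gives P* = 39, Q* = 80.
Demand choke price: P = 59; supply starts at P = 23.
CS = ½(59 − 39)(80) = 800; PS = ½(39 − 23)(80) = 640.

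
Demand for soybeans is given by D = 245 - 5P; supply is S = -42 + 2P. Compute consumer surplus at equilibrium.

Equilibrium: 245 - 5P = -42 + 2P gives P* = 41, Q* = 40.
Demand choke price (D = 0): P = 49.
CS = ½(49 − 41)(40) = 160.

Consumer surplus = 160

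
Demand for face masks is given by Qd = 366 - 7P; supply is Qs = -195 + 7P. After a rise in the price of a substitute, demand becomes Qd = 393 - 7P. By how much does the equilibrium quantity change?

Original equilibrium: P* = 561/14, Q* = 85.5.
New equilibrium: 393 - 7P = -195 + 7P, so 588 = 14P and P' = 42; Q' = 393 − 7(42) = 99.
Change in quantity: 99 − 85.5 = 13.5.

ΔQ = 13.5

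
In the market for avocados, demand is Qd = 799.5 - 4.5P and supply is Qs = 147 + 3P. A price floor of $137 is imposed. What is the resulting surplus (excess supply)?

Equilibrium price would be P* = 87, so the floor at 137 binds.
At P = 137: Qd = 183, Qs = 558.
Surplus = 558 − 183 = 375.

Surplus = 375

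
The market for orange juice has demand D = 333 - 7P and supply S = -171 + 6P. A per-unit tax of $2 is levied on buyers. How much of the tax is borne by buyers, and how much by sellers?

Buyers bear 12/13, sellers bear 14/13

Pre-tax equilibrium: P* = 504/13, Q* = 801/13.
Tax on buyers shifts demand to D = 333 − 7(P + 2) = 319 - 7P.
319 - 7P = -171 + 6P gives seller price Ps = 490/13; buyers pay Pb = 490/13 + 2 = 516/13.
New quantity: Q = 333 − 7(516/13) = 717/13.
Buyer burden = 516/13 − 504/13 = 12/13; seller burden = 504/13 − 490/13 = 14/13.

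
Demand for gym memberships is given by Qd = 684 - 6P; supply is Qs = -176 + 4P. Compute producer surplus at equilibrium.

Producer surplus = 3528

Equilibrium: 684 - 6P = -176 + 4P gives P* = 86, Q* = 168.
Supply starts at P = 44 (where Qs = 0).
PS = ½(86 − 44)(168) = 3528.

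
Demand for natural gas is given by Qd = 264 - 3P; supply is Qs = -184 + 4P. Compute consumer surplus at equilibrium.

Equilibrium: 264 - 3P = -184 + 4P gives P* = 64, Q* = 72.
Demand choke price (Qd = 0): P = 88.
CS = ½(88 − 64)(72) = 864.

Consumer surplus = 864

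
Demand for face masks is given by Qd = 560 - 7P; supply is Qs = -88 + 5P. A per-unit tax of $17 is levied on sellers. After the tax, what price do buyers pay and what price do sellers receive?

Buyers pay 733/12, sellers receive 529/12

Pre-tax equilibrium: P* = 54, Q* = 182.
Tax on sellers shifts supply to Qs = -88 + 5(P − 17) = -173 + 5P.
560 - 7P = -173 + 5P gives buyer price Pb = 733/12; sellers receive Ps = 733/12 − 17 = 529/12.
New quantity: Q = 560 − 7(733/12) = 1589/12.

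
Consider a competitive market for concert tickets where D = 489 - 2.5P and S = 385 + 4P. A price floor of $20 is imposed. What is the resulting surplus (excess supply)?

Surplus = 26

Equilibrium price would be P* = 16, so the floor at 20 binds.
At P = 20: D = 439, S = 465.
Surplus = 465 − 439 = 26.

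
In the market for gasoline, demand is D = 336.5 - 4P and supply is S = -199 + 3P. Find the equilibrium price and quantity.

Set D = S: 336.5 - 4P = -199 + 3P.
535.5 = 7P, so P* = 76.5.
Q* = 336.5 − 4(76.5) = 30.5.

P* = 76.5, Q* = 30.5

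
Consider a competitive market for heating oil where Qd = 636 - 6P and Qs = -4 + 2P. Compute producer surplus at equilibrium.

Equilibrium: 636 - 6P = -4 + 2P gives P* = 80, Q* = 156.
Supply starts at P = 2 (where Qs = 0).
PS = ½(80 − 2)(156) = 6084.

Producer surplus = 6084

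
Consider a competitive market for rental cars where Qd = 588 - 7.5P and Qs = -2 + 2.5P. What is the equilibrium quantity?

Set Qd = Qs: 588 - 7.5P = -2 + 2.5P.
590 = 10P, so P* = 59.
Q* = 588 − 7.5(59) = 145.5.

Q* = 145.5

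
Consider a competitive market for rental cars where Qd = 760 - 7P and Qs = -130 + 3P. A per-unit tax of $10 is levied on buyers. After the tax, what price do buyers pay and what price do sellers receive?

Pre-tax equilibrium: P* = 89, Q* = 137.
Tax on buyers shifts demand to Qd = 760 − 7(P + 10) = 690 - 7P.
690 - 7P = -130 + 3P gives seller price Ps = 82; buyers pay Pb = 82 + 10 = 92.
New quantity: Q = 760 − 7(92) = 116.

Buyers pay $92, sellers receive $82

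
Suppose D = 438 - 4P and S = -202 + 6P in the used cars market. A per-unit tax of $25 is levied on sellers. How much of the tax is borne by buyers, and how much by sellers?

Pre-tax equilibrium: P* = 64, Q* = 182.
Tax on sellers shifts supply to S = -202 + 6(P − 25) = -352 + 6P.
438 - 4P = -352 + 6P gives buyer price Pb = 79; sellers receive Ps = 79 − 25 = 54.
New quantity: Q = 438 − 4(79) = 122.
Buyer burden = 79 − 64 = 15; seller burden = 64 − 54 = 10.

Buyers bear $15, sellers bear $10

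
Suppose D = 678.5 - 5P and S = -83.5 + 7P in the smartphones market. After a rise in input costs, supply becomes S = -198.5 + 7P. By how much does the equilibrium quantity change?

ΔQ = -575/12

Original equilibrium: P* = 63.5, Q* = 361.
New equilibrium: 678.5 - 5P = -198.5 + 7P, so 877 = 12P and P' = 877/12; Q' = 678.5 − 5(877/12) = 3757/12.
Change in quantity: 3757/12 − 361 = -575/12.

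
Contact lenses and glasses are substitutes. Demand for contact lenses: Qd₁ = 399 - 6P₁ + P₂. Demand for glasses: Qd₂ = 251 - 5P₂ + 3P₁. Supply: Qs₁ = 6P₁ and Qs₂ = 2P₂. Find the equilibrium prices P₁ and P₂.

P₁ = 3044/81, P₂ = 1403/27

Market 1: 399 - 6P₁ + P₂ = 6P₁ → 12P₁ - P₂ = 399.
Market 2: 7P₂ - 3P₁ = 251.
Eliminating P₂: 7×(1) + 1×(2) gives 81P₁ = 3044, so P₁ = 3044/81.
Back-substitute into (2): P₂ = (251 + 3×3044/81) / 7 = 1403/27.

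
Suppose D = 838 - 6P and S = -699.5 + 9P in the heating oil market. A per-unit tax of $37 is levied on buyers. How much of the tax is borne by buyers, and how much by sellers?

Buyers bear $22.2, sellers bear $14.8

Pre-tax equilibrium: P* = 102.5, Q* = 223.
Tax on buyers shifts demand to D = 838 − 6(P + 37) = 616 - 6P.
616 - 6P = -699.5 + 9P gives seller price Ps = 87.7; buyers pay Pb = 87.7 + 37 = 124.7.
New quantity: Q = 838 − 6(124.7) = 89.8.
Buyer burden = 124.7 − 102.5 = 22.2; seller burden = 102.5 − 87.7 = 14.8.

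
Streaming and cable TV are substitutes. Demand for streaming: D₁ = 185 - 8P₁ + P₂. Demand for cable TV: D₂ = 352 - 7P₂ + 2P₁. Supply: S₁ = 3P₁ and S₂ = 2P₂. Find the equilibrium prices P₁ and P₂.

P₁ = 2017/97, P₂ = 4242/97

Market 1: 185 - 8P₁ + P₂ = 3P₁ → 11P₁ - P₂ = 185.
Market 2: 9P₂ - 2P₁ = 352.
Eliminating P₂: 9×(1) + 1×(2) gives 97P₁ = 2017, so P₁ = 2017/97.
Back-substitute into (2): P₂ = (352 + 2×2017/97) / 9 = 4242/97.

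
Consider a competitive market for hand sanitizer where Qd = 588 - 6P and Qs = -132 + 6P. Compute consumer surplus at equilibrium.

Equilibrium: 588 - 6P = -132 + 6P gives P* = 60, Q* = 228.
Demand choke price (Qd = 0): P = 98.
CS = ½(98 − 60)(228) = 4332.

Consumer surplus = 4332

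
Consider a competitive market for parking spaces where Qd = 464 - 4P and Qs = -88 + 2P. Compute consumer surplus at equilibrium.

Equilibrium: 464 - 4P = -88 + 2P gives P* = 92, Q* = 96.
Demand choke price (Qd = 0): P = 116.
CS = ½(116 − 92)(96) = 1152.

Consumer surplus = 1152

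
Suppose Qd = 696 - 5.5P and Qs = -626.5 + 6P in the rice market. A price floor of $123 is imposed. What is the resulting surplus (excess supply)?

Equilibrium price would be P* = 115, so the floor at 123 binds.
At P = 123: Qd = 19.5, Qs = 111.5.
Surplus = 111.5 − 19.5 = 92.

Surplus = 92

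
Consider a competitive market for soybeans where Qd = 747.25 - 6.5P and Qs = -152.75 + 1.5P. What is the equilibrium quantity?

Set Qd = Qs: 747.25 - 6.5P = -152.75 + 1.5P.
900 = 8P, so P* = 112.5.
Q* = 747.25 − 6.5(112.5) = 16.

Q* = 16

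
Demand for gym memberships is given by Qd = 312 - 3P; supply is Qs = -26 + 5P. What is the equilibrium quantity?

Set Qd = Qs: 312 - 3P = -26 + 5P.
338 = 8P, so P* = 42.25.
Q* = 312 − 3(42.25) = 185.25.

Q* = 185.25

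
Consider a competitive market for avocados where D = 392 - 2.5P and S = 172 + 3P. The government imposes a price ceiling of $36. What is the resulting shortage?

Equilibrium price would be P* = 40, so the ceiling at 36 binds.
At P = 36: D = 392 − 2.5(36) = 302, S = 172 + 3(36) = 280.
Shortage = 302 − 280 = 22.

Shortage = 22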